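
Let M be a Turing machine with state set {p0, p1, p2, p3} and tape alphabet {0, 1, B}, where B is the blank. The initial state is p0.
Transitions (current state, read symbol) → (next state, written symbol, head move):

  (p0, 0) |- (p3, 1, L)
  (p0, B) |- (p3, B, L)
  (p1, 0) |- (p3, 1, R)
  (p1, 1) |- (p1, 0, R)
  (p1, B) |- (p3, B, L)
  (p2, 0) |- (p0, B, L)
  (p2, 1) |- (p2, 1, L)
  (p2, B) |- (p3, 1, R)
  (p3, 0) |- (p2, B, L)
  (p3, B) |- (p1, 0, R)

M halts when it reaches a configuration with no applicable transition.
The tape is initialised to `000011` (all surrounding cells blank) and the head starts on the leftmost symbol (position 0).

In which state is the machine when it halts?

p0 | BBBBBB[0]00011   read 0 → write 1, move L, go to p3
p3 | BBBBB[B]100011   read B → write 0, move R, go to p1
p1 | BBBBB0[1]00011   read 1 → write 0, move R, go to p1
p1 | BBBBB00[0]0011   read 0 → write 1, move R, go to p3
p3 | BBBBB001[0]011   read 0 → write B, move L, go to p2
p2 | BBBBB00[1]B011   read 1 → write 1, move L, go to p2
p2 | BBBBB0[0]1B011   read 0 → write B, move L, go to p0
p0 | BBBBB[0]B1B011   read 0 → write 1, move L, go to p3
p3 | BBBB[B]1B1B011   read B → write 0, move R, go to p1
p1 | BBBB0[1]B1B011   read 1 → write 0, move R, go to p1
p1 | BBBB00[B]1B011   read B → write B, move L, go to p3
p3 | BBBB0[0]B1B011   read 0 → write B, move L, go to p2
p2 | BBBB[0]BB1B011   read 0 → write B, move L, go to p0
p0 | BBB[B]BBB1B011   read B → write B, move L, go to p3
p3 | BB[B]BBBB1B011   read B → write 0, move R, go to p1
p1 | BB0[B]BBB1B011   read B → write B, move L, go to p3
p3 | BB[0]BBBB1B011   read 0 → write B, move L, go to p2
p2 | B[B]BBBBB1B011   read B → write 1, move R, go to p3
p3 | B1[B]BBBB1B011   read B → write 0, move R, go to p1
p1 | B10[B]BBB1B011   read B → write B, move L, go to p3
p3 | B1[0]BBBB1B011   read 0 → write B, move L, go to p2
p2 | B[1]BBBBB1B011   read 1 → write 1, move L, go to p2
p2 | [B]1BBBBB1B011   read B → write 1, move R, go to p3
p3 | 1[1]BBBBB1B011
No transition is defined for (p3, 1); M halts in state p3.

p3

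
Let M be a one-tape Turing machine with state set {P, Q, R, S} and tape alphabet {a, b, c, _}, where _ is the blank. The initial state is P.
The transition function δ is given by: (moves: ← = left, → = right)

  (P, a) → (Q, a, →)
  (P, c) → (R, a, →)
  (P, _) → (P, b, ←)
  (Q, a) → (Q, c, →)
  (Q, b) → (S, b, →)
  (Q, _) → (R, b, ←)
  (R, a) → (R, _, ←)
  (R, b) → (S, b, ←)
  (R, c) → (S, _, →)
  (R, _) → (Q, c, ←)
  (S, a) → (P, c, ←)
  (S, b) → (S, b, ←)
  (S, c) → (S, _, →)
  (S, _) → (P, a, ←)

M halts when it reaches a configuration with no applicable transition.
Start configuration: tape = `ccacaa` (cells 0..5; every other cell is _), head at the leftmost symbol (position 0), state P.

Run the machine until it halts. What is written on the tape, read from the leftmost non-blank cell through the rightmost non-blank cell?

abbbca

P | [c]cacaa   read c → write a, move →, go to R
R | a[c]acaa   read c → write _, move →, go to S
S | a_[a]caa   read a → write c, move ←, go to P
P | a[_]ccaa   read _ → write b, move ←, go to P
P | [a]bccaa   read a → write a, move →, go to Q
Q | a[b]ccaa   read b → write b, move →, go to S
S | ab[c]caa   read c → write _, move →, go to S
S | ab_[c]aa   read c → write _, move →, go to S
S | ab__[a]a   read a → write c, move ←, go to P
P | ab_[_]ca   read _ → write b, move ←, go to P
P | ab[_]bca   read _ → write b, move ←, go to P
P | a[b]bbca
The non-blank tape span at halt is abbbca.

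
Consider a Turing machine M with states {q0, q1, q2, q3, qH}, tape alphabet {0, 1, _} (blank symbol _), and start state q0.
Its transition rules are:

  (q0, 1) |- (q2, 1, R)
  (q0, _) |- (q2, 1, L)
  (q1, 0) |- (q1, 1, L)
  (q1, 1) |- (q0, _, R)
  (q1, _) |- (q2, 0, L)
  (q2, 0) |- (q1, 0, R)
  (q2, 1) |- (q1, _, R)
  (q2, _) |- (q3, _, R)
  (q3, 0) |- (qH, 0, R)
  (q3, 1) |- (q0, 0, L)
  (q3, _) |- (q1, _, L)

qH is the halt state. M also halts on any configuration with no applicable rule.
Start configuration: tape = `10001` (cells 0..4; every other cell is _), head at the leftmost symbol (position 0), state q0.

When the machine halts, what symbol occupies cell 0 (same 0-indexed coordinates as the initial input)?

_

state=q0 head=0 tape=[1]0001   (q0,1)→(q2,1,R)
state=q2 head=1 tape=1[0]001   (q2,0)→(q1,0,R)
state=q1 head=2 tape=10[0]01   (q1,0)→(q1,1,L)
state=q1 head=1 tape=1[0]101   (q1,0)→(q1,1,L)
state=q1 head=0 tape=[1]1101   (q1,1)→(q0,_,R)
state=q0 head=1 tape=_[1]101   (q0,1)→(q2,1,R)
state=q2 head=2 tape=_1[1]01   (q2,1)→(q1,_,R)
state=q1 head=3 tape=_1_[0]1   (q1,0)→(q1,1,L)
state=q1 head=2 tape=_1[_]11   (q1,_)→(q2,0,L)
state=q2 head=1 tape=_[1]011   (q2,1)→(q1,_,R)
state=q1 head=2 tape=__[0]11   (q1,0)→(q1,1,L)
state=q1 head=1 tape=_[_]111   (q1,_)→(q2,0,L)
state=q2 head=0 tape=[_]0111   (q2,_)→(q3,_,R)
state=q3 head=1 tape=_[0]111   (q3,0)→(qH,0,R)
state=qH head=2 tape=_0[1]11
Cell 0 holds _ when M halts.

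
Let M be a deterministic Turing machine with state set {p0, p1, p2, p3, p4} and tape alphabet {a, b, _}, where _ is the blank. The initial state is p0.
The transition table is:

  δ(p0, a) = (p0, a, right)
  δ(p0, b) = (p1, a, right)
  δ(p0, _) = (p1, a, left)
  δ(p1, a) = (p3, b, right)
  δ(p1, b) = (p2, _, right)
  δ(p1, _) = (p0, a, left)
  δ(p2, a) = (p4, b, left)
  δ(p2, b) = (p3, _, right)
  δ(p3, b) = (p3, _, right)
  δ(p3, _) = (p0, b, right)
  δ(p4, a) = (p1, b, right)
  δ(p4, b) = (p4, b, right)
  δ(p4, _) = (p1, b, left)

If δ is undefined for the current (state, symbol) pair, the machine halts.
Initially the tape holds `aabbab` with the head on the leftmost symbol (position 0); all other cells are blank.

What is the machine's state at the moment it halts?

state=p0 head=0 tape=[a]abbab__   (p0,a)→(p0,a,right)
state=p0 head=1 tape=a[a]bbab__   (p0,a)→(p0,a,right)
state=p0 head=2 tape=aa[b]bab__   (p0,b)→(p1,a,right)
state=p1 head=3 tape=aaa[b]ab__   (p1,b)→(p2,_,right)
state=p2 head=4 tape=aaa_[a]b__   (p2,a)→(p4,b,left)
state=p4 head=3 tape=aaa[_]bb__   (p4,_)→(p1,b,left)
state=p1 head=2 tape=aa[a]bbb__   (p1,a)→(p3,b,right)
state=p3 head=3 tape=aab[b]bb__   (p3,b)→(p3,_,right)
state=p3 head=4 tape=aab_[b]b__   (p3,b)→(p3,_,right)
state=p3 head=5 tape=aab__[b]__   (p3,b)→(p3,_,right)
state=p3 head=6 tape=aab___[_]_   (p3,_)→(p0,b,right)
state=p0 head=7 tape=aab___b[_]   (p0,_)→(p1,a,left)
state=p1 head=6 tape=aab___[b]a   (p1,b)→(p2,_,right)
state=p2 head=7 tape=aab____[a]   (p2,a)→(p4,b,left)
state=p4 head=6 tape=aab___[_]b   (p4,_)→(p1,b,left)
state=p1 head=5 tape=aab__[_]bb   (p1,_)→(p0,a,left)
state=p0 head=4 tape=aab_[_]abb   (p0,_)→(p1,a,left)
state=p1 head=3 tape=aab[_]aabb   (p1,_)→(p0,a,left)
state=p0 head=2 tape=aa[b]aaabb   (p0,b)→(p1,a,right)
state=p1 head=3 tape=aaa[a]aabb   (p1,a)→(p3,b,right)
state=p3 head=4 tape=aaab[a]abb
No transition is defined for (p3, a); M halts in state p3.

p3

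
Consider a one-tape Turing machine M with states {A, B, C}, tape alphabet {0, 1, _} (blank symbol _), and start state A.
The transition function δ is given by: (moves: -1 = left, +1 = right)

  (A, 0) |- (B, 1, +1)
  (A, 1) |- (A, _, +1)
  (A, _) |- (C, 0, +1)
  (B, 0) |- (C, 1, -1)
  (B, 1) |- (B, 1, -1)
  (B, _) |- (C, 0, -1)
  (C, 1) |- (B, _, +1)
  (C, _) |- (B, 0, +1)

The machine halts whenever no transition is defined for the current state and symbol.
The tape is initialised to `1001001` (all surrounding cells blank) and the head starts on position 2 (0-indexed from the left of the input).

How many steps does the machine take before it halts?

A | _10[0]1001   read 0 → write 1, move +1, go to B
B | _101[1]001   read 1 → write 1, move -1, go to B
B | _10[1]1001   read 1 → write 1, move -1, go to B
B | _1[0]11001   read 0 → write 1, move -1, go to C
C | _[1]111001   read 1 → write _, move +1, go to B
B | __[1]11001   read 1 → write 1, move -1, go to B
B | _[_]111001   read _ → write 0, move -1, go to C
C | [_]0111001   read _ → write 0, move +1, go to B
B | 0[0]111001   read 0 → write 1, move -1, go to C
C | [0]1111001
M halts after 9 transitions.

9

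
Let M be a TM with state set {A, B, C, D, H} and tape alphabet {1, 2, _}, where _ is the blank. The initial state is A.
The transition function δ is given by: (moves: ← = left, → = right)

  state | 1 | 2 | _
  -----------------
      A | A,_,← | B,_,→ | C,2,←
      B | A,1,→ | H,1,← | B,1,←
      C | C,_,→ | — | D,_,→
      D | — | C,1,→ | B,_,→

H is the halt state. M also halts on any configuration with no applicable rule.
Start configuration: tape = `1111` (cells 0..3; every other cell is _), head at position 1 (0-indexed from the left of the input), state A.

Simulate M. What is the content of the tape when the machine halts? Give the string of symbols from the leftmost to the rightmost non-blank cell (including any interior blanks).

2__11

state=A head=1 tape=__1[1]11_   (A,1)→(A,_,←)
state=A head=0 tape=__[1]_11_   (A,1)→(A,_,←)
state=A head=-1 tape=_[_]__11_   (A,_)→(C,2,←)
state=C head=-2 tape=[_]2__11_   (C,_)→(D,_,→)
state=D head=-1 tape=_[2]__11_   (D,2)→(C,1,→)
state=C head=0 tape=_1[_]_11_   (C,_)→(D,_,→)
state=D head=1 tape=_1_[_]11_   (D,_)→(B,_,→)
state=B head=2 tape=_1__[1]1_   (B,1)→(A,1,→)
state=A head=3 tape=_1__1[1]_   (A,1)→(A,_,←)
state=A head=2 tape=_1__[1]__   (A,1)→(A,_,←)
state=A head=1 tape=_1_[_]___   (A,_)→(C,2,←)
state=C head=0 tape=_1[_]2___   (C,_)→(D,_,→)
state=D head=1 tape=_1_[2]___   (D,2)→(C,1,→)
state=C head=2 tape=_1_1[_]__   (C,_)→(D,_,→)
state=D head=3 tape=_1_1_[_]_   (D,_)→(B,_,→)
state=B head=4 tape=_1_1__[_]   (B,_)→(B,1,←)
state=B head=3 tape=_1_1_[_]1   (B,_)→(B,1,←)
state=B head=2 tape=_1_1[_]11   (B,_)→(B,1,←)
state=B head=1 tape=_1_[1]111   (B,1)→(A,1,→)
state=A head=2 tape=_1_1[1]11   (A,1)→(A,_,←)
state=A head=1 tape=_1_[1]_11   (A,1)→(A,_,←)
state=A head=0 tape=_1[_]__11   (A,_)→(C,2,←)
state=C head=-1 tape=_[1]2__11   (C,1)→(C,_,→)
state=C head=0 tape=__[2]__11
The non-blank tape span at halt is 2__11.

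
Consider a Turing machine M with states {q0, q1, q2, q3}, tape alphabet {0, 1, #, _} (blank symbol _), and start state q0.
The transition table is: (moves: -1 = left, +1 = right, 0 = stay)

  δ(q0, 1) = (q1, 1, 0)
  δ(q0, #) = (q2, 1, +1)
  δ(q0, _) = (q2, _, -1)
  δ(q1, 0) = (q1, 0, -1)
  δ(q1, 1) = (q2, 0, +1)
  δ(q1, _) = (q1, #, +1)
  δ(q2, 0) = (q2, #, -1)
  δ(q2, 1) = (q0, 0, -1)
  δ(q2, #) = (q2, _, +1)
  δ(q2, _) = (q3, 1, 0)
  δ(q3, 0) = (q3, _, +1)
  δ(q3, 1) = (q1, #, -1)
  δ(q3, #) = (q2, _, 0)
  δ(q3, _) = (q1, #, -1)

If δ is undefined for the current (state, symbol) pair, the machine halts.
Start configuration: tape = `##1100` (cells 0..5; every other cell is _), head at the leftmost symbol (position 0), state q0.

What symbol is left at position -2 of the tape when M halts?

q0 | ___[#]#1100   read # → write 1, move +1, go to q2
q2 | ___1[#]1100   read # → write _, move +1, go to q2
q2 | ___1_[1]100   read 1 → write 0, move -1, go to q0
q0 | ___1[_]0100   read _ → write _, move -1, go to q2
q2 | ___[1]_0100   read 1 → write 0, move -1, go to q0
q0 | __[_]0_0100   read _ → write _, move -1, go to q2
q2 | _[_]_0_0100   read _ → write 1, move 0, go to q3
q3 | _[1]_0_0100   read 1 → write #, move -1, go to q1
q1 | [_]#_0_0100   read _ → write #, move +1, go to q1
q1 | #[#]_0_0100
Cell -2 holds # when M halts.

#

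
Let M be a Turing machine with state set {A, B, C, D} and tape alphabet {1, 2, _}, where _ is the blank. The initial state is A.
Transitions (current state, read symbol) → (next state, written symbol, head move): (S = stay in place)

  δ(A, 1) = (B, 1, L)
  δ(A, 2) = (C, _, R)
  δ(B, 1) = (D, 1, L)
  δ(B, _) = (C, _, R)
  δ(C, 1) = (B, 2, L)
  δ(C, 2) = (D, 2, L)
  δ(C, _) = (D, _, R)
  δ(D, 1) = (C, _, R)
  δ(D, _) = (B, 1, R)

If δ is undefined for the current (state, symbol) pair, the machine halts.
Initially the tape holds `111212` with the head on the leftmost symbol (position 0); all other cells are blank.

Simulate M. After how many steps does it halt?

state=A head=0 tape=_[1]11212   (A,1)→(B,1,L)
state=B head=-1 tape=[_]111212   (B,_)→(C,_,R)
state=C head=0 tape=_[1]11212   (C,1)→(B,2,L)
state=B head=-1 tape=[_]211212   (B,_)→(C,_,R)
state=C head=0 tape=_[2]11212   (C,2)→(D,2,L)
state=D head=-1 tape=[_]211212   (D,_)→(B,1,R)
state=B head=0 tape=1[2]11212
M halts after 6 transitions.

6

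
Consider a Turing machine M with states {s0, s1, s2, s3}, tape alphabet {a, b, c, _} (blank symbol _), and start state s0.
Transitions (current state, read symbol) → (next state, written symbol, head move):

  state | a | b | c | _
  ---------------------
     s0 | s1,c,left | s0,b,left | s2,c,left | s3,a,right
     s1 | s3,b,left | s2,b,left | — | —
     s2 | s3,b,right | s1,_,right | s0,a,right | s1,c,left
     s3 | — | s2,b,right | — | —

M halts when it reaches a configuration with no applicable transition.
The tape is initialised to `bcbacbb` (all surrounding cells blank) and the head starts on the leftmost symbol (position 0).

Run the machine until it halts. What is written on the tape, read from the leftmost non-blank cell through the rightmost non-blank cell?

cbcbacbb

state=s0 head=0 tape=__[b]cbacbb   (s0,b)→(s0,b,left)
state=s0 head=-1 tape=_[_]bcbacbb   (s0,_)→(s3,a,right)
state=s3 head=0 tape=_a[b]cbacbb   (s3,b)→(s2,b,right)
state=s2 head=1 tape=_ab[c]bacbb   (s2,c)→(s0,a,right)
state=s0 head=2 tape=_aba[b]acbb   (s0,b)→(s0,b,left)
state=s0 head=1 tape=_ab[a]bacbb   (s0,a)→(s1,c,left)
state=s1 head=0 tape=_a[b]cbacbb   (s1,b)→(s2,b,left)
state=s2 head=-1 tape=_[a]bcbacbb   (s2,a)→(s3,b,right)
state=s3 head=0 tape=_b[b]cbacbb   (s3,b)→(s2,b,right)
state=s2 head=1 tape=_bb[c]bacbb   (s2,c)→(s0,a,right)
state=s0 head=2 tape=_bba[b]acbb   (s0,b)→(s0,b,left)
state=s0 head=1 tape=_bb[a]bacbb   (s0,a)→(s1,c,left)
state=s1 head=0 tape=_b[b]cbacbb   (s1,b)→(s2,b,left)
state=s2 head=-1 tape=_[b]bcbacbb   (s2,b)→(s1,_,right)
state=s1 head=0 tape=__[b]cbacbb   (s1,b)→(s2,b,left)
state=s2 head=-1 tape=_[_]bcbacbb   (s2,_)→(s1,c,left)
state=s1 head=-2 tape=[_]cbcbacbb
The non-blank tape span at halt is cbcbacbb.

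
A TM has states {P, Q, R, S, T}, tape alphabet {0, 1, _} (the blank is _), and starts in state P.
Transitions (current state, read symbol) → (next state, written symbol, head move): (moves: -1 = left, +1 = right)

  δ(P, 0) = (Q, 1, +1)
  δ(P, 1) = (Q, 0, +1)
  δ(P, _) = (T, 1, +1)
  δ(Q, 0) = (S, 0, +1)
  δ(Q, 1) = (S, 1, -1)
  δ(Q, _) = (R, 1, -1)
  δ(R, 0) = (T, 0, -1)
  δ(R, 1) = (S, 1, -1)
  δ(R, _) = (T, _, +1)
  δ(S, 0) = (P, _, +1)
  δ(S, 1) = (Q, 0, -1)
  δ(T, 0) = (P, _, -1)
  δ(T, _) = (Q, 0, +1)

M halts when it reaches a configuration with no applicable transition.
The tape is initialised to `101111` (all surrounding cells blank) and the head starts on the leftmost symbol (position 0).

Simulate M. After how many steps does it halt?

P | [1]01111____   read 1 → write 0, move +1, go to Q
Q | 0[0]1111____   read 0 → write 0, move +1, go to S
S | 00[1]111____   read 1 → write 0, move -1, go to Q
Q | 0[0]0111____   read 0 → write 0, move +1, go to S
S | 00[0]111____   read 0 → write _, move +1, go to P
P | 00_[1]11____   read 1 → write 0, move +1, go to Q
Q | 00_0[1]1____   read 1 → write 1, move -1, go to S
S | 00_[0]11____   read 0 → write _, move +1, go to P
P | 00__[1]1____   read 1 → write 0, move +1, go to Q
Q | 00__0[1]____   read 1 → write 1, move -1, go to S
S | 00__[0]1____   read 0 → write _, move +1, go to P
P | 00___[1]____   read 1 → write 0, move +1, go to Q
Q | 00___0[_]___   read _ → write 1, move -1, go to R
R | 00___[0]1___   read 0 → write 0, move -1, go to T
T | 00__[_]01___   read _ → write 0, move +1, go to Q
Q | 00__0[0]1___   read 0 → write 0, move +1, go to S
S | 00__00[1]___   read 1 → write 0, move -1, go to Q
Q | 00__0[0]0___   read 0 → write 0, move +1, go to S
S | 00__00[0]___   read 0 → write _, move +1, go to P
P | 00__00_[_]__   read _ → write 1, move +1, go to T
T | 00__00_1[_]_   read _ → write 0, move +1, go to Q
Q | 00__00_10[_]   read _ → write 1, move -1, go to R
R | 00__00_1[0]1   read 0 → write 0, move -1, go to T
T | 00__00_[1]01
M halts after 23 transitions.

23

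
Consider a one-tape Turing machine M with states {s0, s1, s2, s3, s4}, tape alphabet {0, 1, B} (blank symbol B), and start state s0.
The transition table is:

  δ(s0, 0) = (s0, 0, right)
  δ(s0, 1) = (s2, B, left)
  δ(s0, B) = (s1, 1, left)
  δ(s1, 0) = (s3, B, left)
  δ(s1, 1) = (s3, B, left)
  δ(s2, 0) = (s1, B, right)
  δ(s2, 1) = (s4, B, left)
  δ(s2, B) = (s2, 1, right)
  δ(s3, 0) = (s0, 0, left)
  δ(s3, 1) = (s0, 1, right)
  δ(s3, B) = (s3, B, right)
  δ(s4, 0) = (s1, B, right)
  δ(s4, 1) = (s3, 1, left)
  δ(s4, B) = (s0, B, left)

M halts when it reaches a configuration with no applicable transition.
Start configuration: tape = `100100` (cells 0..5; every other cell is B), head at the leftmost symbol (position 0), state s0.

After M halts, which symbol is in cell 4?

B

s0 | B[1]00100B   read 1 → write B, move left, go to s2
s2 | [B]B00100B   read B → write 1, move right, go to s2
s2 | 1[B]00100B   read B → write 1, move right, go to s2
s2 | 11[0]0100B   read 0 → write B, move right, go to s1
s1 | 11B[0]100B   read 0 → write B, move left, go to s3
s3 | 11[B]B100B   read B → write B, move right, go to s3
s3 | 11B[B]100B   read B → write B, move right, go to s3
s3 | 11BB[1]00B   read 1 → write 1, move right, go to s0
s0 | 11BB1[0]0B   read 0 → write 0, move right, go to s0
s0 | 11BB10[0]B   read 0 → write 0, move right, go to s0
s0 | 11BB100[B]   read B → write 1, move left, go to s1
s1 | 11BB10[0]1   read 0 → write B, move left, go to s3
s3 | 11BB1[0]B1   read 0 → write 0, move left, go to s0
s0 | 11BB[1]0B1   read 1 → write B, move left, go to s2
s2 | 11B[B]B0B1   read B → write 1, move right, go to s2
s2 | 11B1[B]0B1   read B → write 1, move right, go to s2
s2 | 11B11[0]B1   read 0 → write B, move right, go to s1
s1 | 11B11B[B]1
Cell 4 holds B when M halts.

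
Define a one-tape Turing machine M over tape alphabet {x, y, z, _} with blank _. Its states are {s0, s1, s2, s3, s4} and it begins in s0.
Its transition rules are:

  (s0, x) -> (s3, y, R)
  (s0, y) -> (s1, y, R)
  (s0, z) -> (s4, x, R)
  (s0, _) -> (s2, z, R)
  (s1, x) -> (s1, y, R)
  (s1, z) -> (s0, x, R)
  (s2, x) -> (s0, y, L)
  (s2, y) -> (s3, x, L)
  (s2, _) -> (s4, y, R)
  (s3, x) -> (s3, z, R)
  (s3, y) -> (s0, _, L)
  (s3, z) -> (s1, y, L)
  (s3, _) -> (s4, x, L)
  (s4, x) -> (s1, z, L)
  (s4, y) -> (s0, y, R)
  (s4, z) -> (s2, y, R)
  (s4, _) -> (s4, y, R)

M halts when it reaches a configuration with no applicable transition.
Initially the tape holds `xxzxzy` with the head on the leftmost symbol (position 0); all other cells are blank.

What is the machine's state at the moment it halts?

s1

state=s0 head=0 tape=[x]xzxzy_   (s0,x)→(s3,y,R)
state=s3 head=1 tape=y[x]zxzy_   (s3,x)→(s3,z,R)
state=s3 head=2 tape=yz[z]xzy_   (s3,z)→(s1,y,L)
state=s1 head=1 tape=y[z]yxzy_   (s1,z)→(s0,x,R)
state=s0 head=2 tape=yx[y]xzy_   (s0,y)→(s1,y,R)
state=s1 head=3 tape=yxy[x]zy_   (s1,x)→(s1,y,R)
state=s1 head=4 tape=yxyy[z]y_   (s1,z)→(s0,x,R)
state=s0 head=5 tape=yxyyx[y]_   (s0,y)→(s1,y,R)
state=s1 head=6 tape=yxyyxy[_]
No transition is defined for (s1, _); M halts in state s1.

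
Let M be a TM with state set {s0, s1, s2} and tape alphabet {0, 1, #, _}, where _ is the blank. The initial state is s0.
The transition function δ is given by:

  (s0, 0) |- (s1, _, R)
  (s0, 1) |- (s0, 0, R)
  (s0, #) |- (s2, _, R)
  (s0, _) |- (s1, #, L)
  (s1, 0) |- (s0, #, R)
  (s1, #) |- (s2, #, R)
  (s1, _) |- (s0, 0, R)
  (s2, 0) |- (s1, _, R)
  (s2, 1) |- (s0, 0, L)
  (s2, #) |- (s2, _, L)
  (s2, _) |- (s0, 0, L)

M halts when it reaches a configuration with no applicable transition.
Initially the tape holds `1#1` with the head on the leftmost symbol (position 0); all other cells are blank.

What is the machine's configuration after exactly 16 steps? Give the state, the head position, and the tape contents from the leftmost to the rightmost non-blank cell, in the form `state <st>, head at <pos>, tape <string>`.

state s2, head at 2, tape #____0

s0 | [1]#1___   read 1 → write 0, move R, go to s0
s0 | 0[#]1___   read # → write _, move R, go to s2
s2 | 0_[1]___   read 1 → write 0, move L, go to s0
s0 | 0[_]0___   read _ → write #, move L, go to s1
s1 | [0]#0___   read 0 → write #, move R, go to s0
s0 | #[#]0___   read # → write _, move R, go to s2
s2 | #_[0]___   read 0 → write _, move R, go to s1
s1 | #__[_]__   read _ → write 0, move R, go to s0
s0 | #__0[_]_   read _ → write #, move L, go to s1
s1 | #__[0]#_   read 0 → write #, move R, go to s0
s0 | #__#[#]_   read # → write _, move R, go to s2
s2 | #__#_[_]   read _ → write 0, move L, go to s0
s0 | #__#[_]0   read _ → write #, move L, go to s1
s1 | #__[#]#0   read # → write #, move R, go to s2
s2 | #__#[#]0   read # → write _, move L, go to s2
s2 | #__[#]_0   read # → write _, move L, go to s2
s2 | #_[_]__0
After 16 steps: state s2, head at 2, tape #____0.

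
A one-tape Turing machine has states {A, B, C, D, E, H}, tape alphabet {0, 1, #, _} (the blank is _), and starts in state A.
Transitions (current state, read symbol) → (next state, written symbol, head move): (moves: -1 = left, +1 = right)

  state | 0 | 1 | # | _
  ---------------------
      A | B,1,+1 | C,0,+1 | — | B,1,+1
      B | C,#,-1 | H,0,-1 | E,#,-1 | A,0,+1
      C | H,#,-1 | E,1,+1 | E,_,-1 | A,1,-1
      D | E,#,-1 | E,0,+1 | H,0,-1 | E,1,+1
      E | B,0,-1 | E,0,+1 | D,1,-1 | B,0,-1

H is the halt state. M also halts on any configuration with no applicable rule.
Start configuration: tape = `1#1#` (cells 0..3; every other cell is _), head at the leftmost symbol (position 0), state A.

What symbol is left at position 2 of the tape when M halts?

0

A | _[1]#1#   read 1 → write 0, move +1, go to C
C | _0[#]1#   read # → write _, move -1, go to E
E | _[0]_1#   read 0 → write 0, move -1, go to B
B | [_]0_1#   read _ → write 0, move +1, go to A
A | 0[0]_1#   read 0 → write 1, move +1, go to B
B | 01[_]1#   read _ → write 0, move +1, go to A
A | 010[1]#   read 1 → write 0, move +1, go to C
C | 0100[#]   read # → write _, move -1, go to E
E | 010[0]_   read 0 → write 0, move -1, go to B
B | 01[0]0_   read 0 → write #, move -1, go to C
C | 0[1]#0_   read 1 → write 1, move +1, go to E
E | 01[#]0_   read # → write 1, move -1, go to D
D | 0[1]10_   read 1 → write 0, move +1, go to E
E | 00[1]0_   read 1 → write 0, move +1, go to E
E | 000[0]_   read 0 → write 0, move -1, go to B
B | 00[0]0_   read 0 → write #, move -1, go to C
C | 0[0]#0_   read 0 → write #, move -1, go to H
H | [0]##0_
Cell 2 holds 0 when M halts.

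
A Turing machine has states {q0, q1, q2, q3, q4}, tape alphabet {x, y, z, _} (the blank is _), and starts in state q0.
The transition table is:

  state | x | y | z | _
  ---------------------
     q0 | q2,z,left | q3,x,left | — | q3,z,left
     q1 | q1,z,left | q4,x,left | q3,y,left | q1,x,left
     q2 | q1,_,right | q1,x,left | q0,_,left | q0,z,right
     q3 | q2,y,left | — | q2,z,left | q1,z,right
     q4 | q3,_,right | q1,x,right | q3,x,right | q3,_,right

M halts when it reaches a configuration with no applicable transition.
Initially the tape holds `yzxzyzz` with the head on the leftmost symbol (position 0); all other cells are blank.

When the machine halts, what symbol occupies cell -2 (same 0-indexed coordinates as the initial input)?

z

q0 | ___[y]zxzyzz   read y → write x, move left, go to q3
q3 | __[_]xzxzyzz   read _ → write z, move right, go to q1
q1 | __z[x]zxzyzz   read x → write z, move left, go to q1
q1 | __[z]zzxzyzz   read z → write y, move left, go to q3
q3 | _[_]yzzxzyzz   read _ → write z, move right, go to q1
q1 | _z[y]zzxzyzz   read y → write x, move left, go to q4
q4 | _[z]xzzxzyzz   read z → write x, move right, go to q3
q3 | _x[x]zzxzyzz   read x → write y, move left, go to q2
q2 | _[x]yzzxzyzz   read x → write _, move right, go to q1
q1 | __[y]zzxzyzz   read y → write x, move left, go to q4
q4 | _[_]xzzxzyzz   read _ → write _, move right, go to q3
q3 | __[x]zzxzyzz   read x → write y, move left, go to q2
q2 | _[_]yzzxzyzz   read _ → write z, move right, go to q0
q0 | _z[y]zzxzyzz   read y → write x, move left, go to q3
q3 | _[z]xzzxzyzz   read z → write z, move left, go to q2
q2 | [_]zxzzxzyzz   read _ → write z, move right, go to q0
q0 | z[z]xzzxzyzz
Cell -2 holds z when M halts.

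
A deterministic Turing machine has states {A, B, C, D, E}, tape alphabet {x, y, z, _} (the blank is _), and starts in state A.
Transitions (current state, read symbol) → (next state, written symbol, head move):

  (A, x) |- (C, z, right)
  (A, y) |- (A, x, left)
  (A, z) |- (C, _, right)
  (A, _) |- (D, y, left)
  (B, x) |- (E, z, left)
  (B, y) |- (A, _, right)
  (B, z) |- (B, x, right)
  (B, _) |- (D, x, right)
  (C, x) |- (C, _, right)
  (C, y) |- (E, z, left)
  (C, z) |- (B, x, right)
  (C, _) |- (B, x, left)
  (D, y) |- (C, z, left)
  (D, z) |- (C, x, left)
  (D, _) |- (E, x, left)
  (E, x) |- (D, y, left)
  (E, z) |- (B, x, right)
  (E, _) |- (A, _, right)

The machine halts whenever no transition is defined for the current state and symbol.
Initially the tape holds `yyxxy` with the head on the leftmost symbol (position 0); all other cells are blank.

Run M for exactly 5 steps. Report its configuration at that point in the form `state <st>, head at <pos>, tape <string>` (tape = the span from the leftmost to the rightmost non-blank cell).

A | ___[y]yxxy   read y → write x, move left, go to A
A | __[_]xyxxy   read _ → write y, move left, go to D
D | _[_]yxyxxy   read _ → write x, move left, go to E
E | [_]xyxyxxy   read _ → write _, move right, go to A
A | _[x]yxyxxy   read x → write z, move right, go to C
C | _z[y]xyxxy
After 5 steps: state C, head at -1, tape zyxyxxy.

state C, head at -1, tape zyxyxxy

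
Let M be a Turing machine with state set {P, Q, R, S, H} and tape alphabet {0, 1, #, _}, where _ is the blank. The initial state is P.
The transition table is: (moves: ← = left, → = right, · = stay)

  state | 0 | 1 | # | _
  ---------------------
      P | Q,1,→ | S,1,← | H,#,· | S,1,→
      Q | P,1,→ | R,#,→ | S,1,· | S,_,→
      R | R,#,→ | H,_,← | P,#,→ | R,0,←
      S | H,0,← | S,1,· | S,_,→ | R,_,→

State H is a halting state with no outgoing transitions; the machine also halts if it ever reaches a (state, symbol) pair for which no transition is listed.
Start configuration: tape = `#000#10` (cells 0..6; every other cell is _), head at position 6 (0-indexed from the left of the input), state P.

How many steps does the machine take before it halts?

7

state=P head=6 tape=#000#1[0]___   (P,0)→(Q,1,→)
state=Q head=7 tape=#000#11[_]__   (Q,_)→(S,_,→)
state=S head=8 tape=#000#11_[_]_   (S,_)→(R,_,→)
state=R head=9 tape=#000#11__[_]   (R,_)→(R,0,←)
state=R head=8 tape=#000#11_[_]0   (R,_)→(R,0,←)
state=R head=7 tape=#000#11[_]00   (R,_)→(R,0,←)
state=R head=6 tape=#000#1[1]000   (R,1)→(H,_,←)
state=H head=5 tape=#000#[1]_000
M halts after 7 transitions.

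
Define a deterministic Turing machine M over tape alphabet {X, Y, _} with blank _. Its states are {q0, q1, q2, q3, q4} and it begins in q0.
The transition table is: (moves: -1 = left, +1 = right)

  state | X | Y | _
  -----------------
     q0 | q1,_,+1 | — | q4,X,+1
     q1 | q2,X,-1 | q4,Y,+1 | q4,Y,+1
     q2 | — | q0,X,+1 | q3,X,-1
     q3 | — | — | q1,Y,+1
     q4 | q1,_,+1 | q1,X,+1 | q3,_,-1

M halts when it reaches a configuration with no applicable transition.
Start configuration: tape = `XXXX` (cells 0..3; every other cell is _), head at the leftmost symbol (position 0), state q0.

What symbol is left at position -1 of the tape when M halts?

X

q0 | _[X]XXX   read X → write _, move +1, go to q1
q1 | __[X]XX   read X → write X, move -1, go to q2
q2 | _[_]XXX   read _ → write X, move -1, go to q3
q3 | [_]XXXX   read _ → write Y, move +1, go to q1
q1 | Y[X]XXX   read X → write X, move -1, go to q2
q2 | [Y]XXXX   read Y → write X, move +1, go to q0
q0 | X[X]XXX   read X → write _, move +1, go to q1
q1 | X_[X]XX   read X → write X, move -1, go to q2
q2 | X[_]XXX   read _ → write X, move -1, go to q3
q3 | [X]XXXX
Cell -1 holds X when M halts.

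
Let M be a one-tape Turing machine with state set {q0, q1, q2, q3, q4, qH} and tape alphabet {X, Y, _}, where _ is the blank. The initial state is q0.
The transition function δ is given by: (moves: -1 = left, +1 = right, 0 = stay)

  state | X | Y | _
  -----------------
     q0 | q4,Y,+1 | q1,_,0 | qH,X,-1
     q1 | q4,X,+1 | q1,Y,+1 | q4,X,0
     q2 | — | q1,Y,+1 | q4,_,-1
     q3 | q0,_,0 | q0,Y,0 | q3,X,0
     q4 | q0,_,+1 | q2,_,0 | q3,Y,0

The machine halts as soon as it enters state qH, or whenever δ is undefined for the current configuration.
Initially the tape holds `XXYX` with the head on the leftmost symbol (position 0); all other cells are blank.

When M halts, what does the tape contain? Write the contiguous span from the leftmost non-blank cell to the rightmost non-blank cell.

Y__Y_X

q0 | [X]XYX__   read X → write Y, move +1, go to q4
q4 | Y[X]YX__   read X → write _, move +1, go to q0
q0 | Y_[Y]X__   read Y → write _, move 0, go to q1
q1 | Y_[_]X__   read _ → write X, move 0, go to q4
q4 | Y_[X]X__   read X → write _, move +1, go to q0
q0 | Y__[X]__   read X → write Y, move +1, go to q4
q4 | Y__Y[_]_   read _ → write Y, move 0, go to q3
q3 | Y__Y[Y]_   read Y → write Y, move 0, go to q0
q0 | Y__Y[Y]_   read Y → write _, move 0, go to q1
q1 | Y__Y[_]_   read _ → write X, move 0, go to q4
q4 | Y__Y[X]_   read X → write _, move +1, go to q0
q0 | Y__Y_[_]   read _ → write X, move -1, go to qH
qH | Y__Y[_]X
The non-blank tape span at halt is Y__Y_X.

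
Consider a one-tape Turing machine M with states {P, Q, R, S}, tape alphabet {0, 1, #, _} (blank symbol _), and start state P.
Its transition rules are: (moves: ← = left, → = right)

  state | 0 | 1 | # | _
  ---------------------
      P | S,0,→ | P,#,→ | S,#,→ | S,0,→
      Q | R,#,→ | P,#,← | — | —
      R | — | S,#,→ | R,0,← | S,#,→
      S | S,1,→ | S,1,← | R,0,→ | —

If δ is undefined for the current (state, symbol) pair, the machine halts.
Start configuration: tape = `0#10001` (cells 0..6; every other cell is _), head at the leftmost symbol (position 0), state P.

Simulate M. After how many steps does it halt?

21

state=P head=0 tape=[0]#10001_   (P,0)→(S,0,→)
state=S head=1 tape=0[#]10001_   (S,#)→(R,0,→)
state=R head=2 tape=00[1]0001_   (R,1)→(S,#,→)
state=S head=3 tape=00#[0]001_   (S,0)→(S,1,→)
state=S head=4 tape=00#1[0]01_   (S,0)→(S,1,→)
state=S head=5 tape=00#11[0]1_   (S,0)→(S,1,→)
state=S head=6 tape=00#111[1]_   (S,1)→(S,1,←)
state=S head=5 tape=00#11[1]1_   (S,1)→(S,1,←)
state=S head=4 tape=00#1[1]11_   (S,1)→(S,1,←)
state=S head=3 tape=00#[1]111_   (S,1)→(S,1,←)
state=S head=2 tape=00[#]1111_   (S,#)→(R,0,→)
state=R head=3 tape=000[1]111_   (R,1)→(S,#,→)
state=S head=4 tape=000#[1]11_   (S,1)→(S,1,←)
state=S head=3 tape=000[#]111_   (S,#)→(R,0,→)
state=R head=4 tape=0000[1]11_   (R,1)→(S,#,→)
state=S head=5 tape=0000#[1]1_   (S,1)→(S,1,←)
state=S head=4 tape=0000[#]11_   (S,#)→(R,0,→)
state=R head=5 tape=00000[1]1_   (R,1)→(S,#,→)
state=S head=6 tape=00000#[1]_   (S,1)→(S,1,←)
state=S head=5 tape=00000[#]1_   (S,#)→(R,0,→)
state=R head=6 tape=000000[1]_   (R,1)→(S,#,→)
state=S head=7 tape=000000#[_]
M halts after 21 transitions.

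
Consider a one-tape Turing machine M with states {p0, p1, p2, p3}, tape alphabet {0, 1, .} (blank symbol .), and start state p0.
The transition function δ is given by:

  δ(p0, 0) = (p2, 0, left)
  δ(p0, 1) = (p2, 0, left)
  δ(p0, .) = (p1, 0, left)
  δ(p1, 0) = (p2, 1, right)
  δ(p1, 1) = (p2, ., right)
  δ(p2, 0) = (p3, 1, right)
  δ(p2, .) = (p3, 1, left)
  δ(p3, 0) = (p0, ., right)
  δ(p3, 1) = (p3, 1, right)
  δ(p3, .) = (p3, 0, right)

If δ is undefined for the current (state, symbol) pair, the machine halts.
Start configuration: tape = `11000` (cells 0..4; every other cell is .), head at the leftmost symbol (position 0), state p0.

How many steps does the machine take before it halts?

26

p0 | ..[1]1000.   read 1 → write 0, move left, go to p2
p2 | .[.]01000.   read . → write 1, move left, go to p3
p3 | [.]101000.   read . → write 0, move right, go to p3
p3 | 0[1]01000.   read 1 → write 1, move right, go to p3
p3 | 01[0]1000.   read 0 → write ., move right, go to p0
p0 | 01.[1]000.   read 1 → write 0, move left, go to p2
p2 | 01[.]0000.   read . → write 1, move left, go to p3
p3 | 0[1]10000.   read 1 → write 1, move right, go to p3
p3 | 01[1]0000.   read 1 → write 1, move right, go to p3
p3 | 011[0]000.   read 0 → write ., move right, go to p0
p0 | 011.[0]00.   read 0 → write 0, move left, go to p2
p2 | 011[.]000.   read . → write 1, move left, go to p3
p3 | 01[1]1000.   read 1 → write 1, move right, go to p3
p3 | 011[1]000.   read 1 → write 1, move right, go to p3
p3 | 0111[0]00.   read 0 → write ., move right, go to p0
p0 | 0111.[0]0.   read 0 → write 0, move left, go to p2
p2 | 0111[.]00.   read . → write 1, move left, go to p3
p3 | 011[1]100.   read 1 → write 1, move right, go to p3
p3 | 0111[1]00.   read 1 → write 1, move right, go to p3
p3 | 01111[0]0.   read 0 → write ., move right, go to p0
p0 | 01111.[0].   read 0 → write 0, move left, go to p2
p2 | 01111[.]0.   read . → write 1, move left, go to p3
p3 | 0111[1]10.   read 1 → write 1, move right, go to p3
p3 | 01111[1]0.   read 1 → write 1, move right, go to p3
p3 | 011111[0].   read 0 → write ., move right, go to p0
p0 | 011111.[.]   read . → write 0, move left, go to p1
p1 | 011111[.]0
M halts after 26 transitions.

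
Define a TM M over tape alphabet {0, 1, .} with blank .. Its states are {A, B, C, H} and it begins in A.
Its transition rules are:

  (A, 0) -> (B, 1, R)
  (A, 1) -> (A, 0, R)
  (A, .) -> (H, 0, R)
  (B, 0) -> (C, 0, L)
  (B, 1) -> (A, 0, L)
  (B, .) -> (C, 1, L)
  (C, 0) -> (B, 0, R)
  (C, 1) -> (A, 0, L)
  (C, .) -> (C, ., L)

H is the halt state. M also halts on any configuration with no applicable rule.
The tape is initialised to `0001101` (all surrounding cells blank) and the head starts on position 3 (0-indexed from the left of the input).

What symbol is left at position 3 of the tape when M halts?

0

state=A head=3 tape=.000[1]101.   (A,1)→(A,0,R)
state=A head=4 tape=.0000[1]01.   (A,1)→(A,0,R)
state=A head=5 tape=.00000[0]1.   (A,0)→(B,1,R)
state=B head=6 tape=.000001[1].   (B,1)→(A,0,L)
state=A head=5 tape=.00000[1]0.   (A,1)→(A,0,R)
state=A head=6 tape=.000000[0].   (A,0)→(B,1,R)
state=B head=7 tape=.0000001[.]   (B,.)→(C,1,L)
state=C head=6 tape=.000000[1]1   (C,1)→(A,0,L)
state=A head=5 tape=.00000[0]01   (A,0)→(B,1,R)
state=B head=6 tape=.000001[0]1   (B,0)→(C,0,L)
state=C head=5 tape=.00000[1]01   (C,1)→(A,0,L)
state=A head=4 tape=.0000[0]001   (A,0)→(B,1,R)
state=B head=5 tape=.00001[0]01   (B,0)→(C,0,L)
state=C head=4 tape=.0000[1]001   (C,1)→(A,0,L)
state=A head=3 tape=.000[0]0001   (A,0)→(B,1,R)
state=B head=4 tape=.0001[0]001   (B,0)→(C,0,L)
state=C head=3 tape=.000[1]0001   (C,1)→(A,0,L)
state=A head=2 tape=.00[0]00001   (A,0)→(B,1,R)
state=B head=3 tape=.001[0]0001   (B,0)→(C,0,L)
state=C head=2 tape=.00[1]00001   (C,1)→(A,0,L)
state=A head=1 tape=.0[0]000001   (A,0)→(B,1,R)
state=B head=2 tape=.01[0]00001   (B,0)→(C,0,L)
state=C head=1 tape=.0[1]000001   (C,1)→(A,0,L)
state=A head=0 tape=.[0]0000001   (A,0)→(B,1,R)
state=B head=1 tape=.1[0]000001   (B,0)→(C,0,L)
state=C head=0 tape=.[1]0000001   (C,1)→(A,0,L)
state=A head=-1 tape=[.]00000001   (A,.)→(H,0,R)
state=H head=0 tape=0[0]0000001
Cell 3 holds 0 when M halts.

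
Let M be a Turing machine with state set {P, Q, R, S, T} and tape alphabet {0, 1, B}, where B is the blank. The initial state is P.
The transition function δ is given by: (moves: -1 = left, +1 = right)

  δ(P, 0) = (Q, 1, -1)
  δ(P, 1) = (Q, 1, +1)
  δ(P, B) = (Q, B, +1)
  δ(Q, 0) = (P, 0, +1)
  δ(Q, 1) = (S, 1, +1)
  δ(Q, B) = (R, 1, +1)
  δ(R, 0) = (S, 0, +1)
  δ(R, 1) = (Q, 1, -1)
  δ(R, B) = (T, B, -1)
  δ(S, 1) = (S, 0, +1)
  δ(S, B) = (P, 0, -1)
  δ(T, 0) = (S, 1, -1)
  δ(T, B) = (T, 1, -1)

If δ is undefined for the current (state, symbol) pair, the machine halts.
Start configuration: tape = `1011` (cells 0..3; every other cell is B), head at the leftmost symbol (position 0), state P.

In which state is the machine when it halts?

P | [1]011BBBB   read 1 → write 1, move +1, go to Q
Q | 1[0]11BBBB   read 0 → write 0, move +1, go to P
P | 10[1]1BBBB   read 1 → write 1, move +1, go to Q
Q | 101[1]BBBB   read 1 → write 1, move +1, go to S
S | 1011[B]BBB   read B → write 0, move -1, go to P
P | 101[1]0BBB   read 1 → write 1, move +1, go to Q
Q | 1011[0]BBB   read 0 → write 0, move +1, go to P
P | 10110[B]BB   read B → write B, move +1, go to Q
Q | 10110B[B]B   read B → write 1, move +1, go to R
R | 10110B1[B]   read B → write B, move -1, go to T
T | 10110B[1]B
No transition is defined for (T, 1); M halts in state T.

T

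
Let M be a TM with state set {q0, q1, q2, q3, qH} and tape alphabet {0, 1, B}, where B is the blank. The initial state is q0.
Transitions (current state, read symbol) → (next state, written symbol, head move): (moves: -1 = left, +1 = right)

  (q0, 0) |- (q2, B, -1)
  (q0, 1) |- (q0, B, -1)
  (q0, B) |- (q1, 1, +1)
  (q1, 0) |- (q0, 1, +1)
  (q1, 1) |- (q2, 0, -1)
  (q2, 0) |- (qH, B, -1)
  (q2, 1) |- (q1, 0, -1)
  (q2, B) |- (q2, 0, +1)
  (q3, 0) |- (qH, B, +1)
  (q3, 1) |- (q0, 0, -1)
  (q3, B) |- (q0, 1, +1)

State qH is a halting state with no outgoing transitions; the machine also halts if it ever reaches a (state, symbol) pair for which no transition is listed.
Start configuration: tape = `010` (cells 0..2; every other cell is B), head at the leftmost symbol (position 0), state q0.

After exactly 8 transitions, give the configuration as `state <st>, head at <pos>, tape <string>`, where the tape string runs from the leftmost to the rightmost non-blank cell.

q0 | B[0]10   read 0 → write B, move -1, go to q2
q2 | [B]B10   read B → write 0, move +1, go to q2
q2 | 0[B]10   read B → write 0, move +1, go to q2
q2 | 00[1]0   read 1 → write 0, move -1, go to q1
q1 | 0[0]00   read 0 → write 1, move +1, go to q0
q0 | 01[0]0   read 0 → write B, move -1, go to q2
q2 | 0[1]B0   read 1 → write 0, move -1, go to q1
q1 | [0]0B0   read 0 → write 1, move +1, go to q0
q0 | 1[0]B0
After 8 steps: state q0, head at 0, tape 10B0.

state q0, head at 0, tape 10B0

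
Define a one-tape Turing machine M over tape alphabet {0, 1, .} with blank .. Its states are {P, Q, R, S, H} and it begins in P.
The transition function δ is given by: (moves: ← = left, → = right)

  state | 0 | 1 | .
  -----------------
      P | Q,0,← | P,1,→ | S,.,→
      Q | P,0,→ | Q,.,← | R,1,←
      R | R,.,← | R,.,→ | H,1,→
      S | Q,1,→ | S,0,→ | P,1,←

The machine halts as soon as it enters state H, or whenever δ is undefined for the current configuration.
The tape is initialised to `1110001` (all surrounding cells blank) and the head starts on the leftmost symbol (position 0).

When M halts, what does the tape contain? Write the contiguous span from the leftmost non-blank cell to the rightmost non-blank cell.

state=P head=0 tape=..[1]110001   (P,1)→(P,1,→)
state=P head=1 tape=..1[1]10001   (P,1)→(P,1,→)
state=P head=2 tape=..11[1]0001   (P,1)→(P,1,→)
state=P head=3 tape=..111[0]001   (P,0)→(Q,0,←)
state=Q head=2 tape=..11[1]0001   (Q,1)→(Q,.,←)
state=Q head=1 tape=..1[1].0001   (Q,1)→(Q,.,←)
state=Q head=0 tape=..[1]..0001   (Q,1)→(Q,.,←)
state=Q head=-1 tape=.[.]...0001   (Q,.)→(R,1,←)
state=R head=-2 tape=[.]1...0001   (R,.)→(H,1,→)
state=H head=-1 tape=1[1]...0001
The non-blank tape span at halt is 11...0001.

11...0001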